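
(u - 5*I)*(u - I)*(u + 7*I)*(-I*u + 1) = -I*u^4 + 2*u^3 - 36*I*u^2 + 2*u - 35*I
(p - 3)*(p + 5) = p^2 + 2*p - 15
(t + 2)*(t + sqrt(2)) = t^2 + sqrt(2)*t + 2*t + 2*sqrt(2)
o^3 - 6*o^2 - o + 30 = (o - 5)*(o - 3)*(o + 2)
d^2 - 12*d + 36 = (d - 6)^2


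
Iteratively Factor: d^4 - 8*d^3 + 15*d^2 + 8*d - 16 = (d - 4)*(d^3 - 4*d^2 - d + 4) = (d - 4)*(d + 1)*(d^2 - 5*d + 4) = (d - 4)*(d - 1)*(d + 1)*(d - 4)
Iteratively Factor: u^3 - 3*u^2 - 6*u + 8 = (u + 2)*(u^2 - 5*u + 4) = (u - 4)*(u + 2)*(u - 1)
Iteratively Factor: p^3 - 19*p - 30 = (p - 5)*(p^2 + 5*p + 6) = (p - 5)*(p + 3)*(p + 2)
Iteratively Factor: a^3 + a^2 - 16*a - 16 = (a - 4)*(a^2 + 5*a + 4) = (a - 4)*(a + 1)*(a + 4)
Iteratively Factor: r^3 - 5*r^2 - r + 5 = (r - 1)*(r^2 - 4*r - 5) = (r - 5)*(r - 1)*(r + 1)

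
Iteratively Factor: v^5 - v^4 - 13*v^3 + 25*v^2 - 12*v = (v - 1)*(v^4 - 13*v^2 + 12*v) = (v - 3)*(v - 1)*(v^3 + 3*v^2 - 4*v) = (v - 3)*(v - 1)*(v + 4)*(v^2 - v) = v*(v - 3)*(v - 1)*(v + 4)*(v - 1)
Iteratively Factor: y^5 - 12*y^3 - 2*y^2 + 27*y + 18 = (y - 2)*(y^4 + 2*y^3 - 8*y^2 - 18*y - 9) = (y - 2)*(y + 1)*(y^3 + y^2 - 9*y - 9) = (y - 2)*(y + 1)^2*(y^2 - 9) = (y - 3)*(y - 2)*(y + 1)^2*(y + 3)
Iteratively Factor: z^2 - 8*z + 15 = (z - 3)*(z - 5)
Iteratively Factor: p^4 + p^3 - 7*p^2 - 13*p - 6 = (p + 2)*(p^3 - p^2 - 5*p - 3) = (p + 1)*(p + 2)*(p^2 - 2*p - 3) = (p - 3)*(p + 1)*(p + 2)*(p + 1)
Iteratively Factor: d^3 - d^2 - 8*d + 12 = (d + 3)*(d^2 - 4*d + 4) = (d - 2)*(d + 3)*(d - 2)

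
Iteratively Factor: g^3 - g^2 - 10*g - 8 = (g + 2)*(g^2 - 3*g - 4) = (g - 4)*(g + 2)*(g + 1)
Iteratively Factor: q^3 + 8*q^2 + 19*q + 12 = (q + 1)*(q^2 + 7*q + 12) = (q + 1)*(q + 4)*(q + 3)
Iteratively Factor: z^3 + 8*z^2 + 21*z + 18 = (z + 3)*(z^2 + 5*z + 6) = (z + 2)*(z + 3)*(z + 3)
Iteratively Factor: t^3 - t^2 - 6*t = (t)*(t^2 - t - 6) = t*(t - 3)*(t + 2)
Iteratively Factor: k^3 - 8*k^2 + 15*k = (k - 5)*(k^2 - 3*k) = (k - 5)*(k - 3)*(k)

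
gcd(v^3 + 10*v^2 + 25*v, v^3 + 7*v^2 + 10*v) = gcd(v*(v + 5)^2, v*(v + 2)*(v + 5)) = v^2 + 5*v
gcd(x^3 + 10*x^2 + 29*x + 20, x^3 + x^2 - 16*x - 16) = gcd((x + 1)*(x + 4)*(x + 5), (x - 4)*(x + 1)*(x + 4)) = x^2 + 5*x + 4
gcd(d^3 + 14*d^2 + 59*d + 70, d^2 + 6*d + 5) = d + 5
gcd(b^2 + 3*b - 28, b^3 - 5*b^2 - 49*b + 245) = b + 7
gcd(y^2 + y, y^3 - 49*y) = y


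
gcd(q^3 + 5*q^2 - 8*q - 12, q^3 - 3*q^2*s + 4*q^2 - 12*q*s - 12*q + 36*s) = q^2 + 4*q - 12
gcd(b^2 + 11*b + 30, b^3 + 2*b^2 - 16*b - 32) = 1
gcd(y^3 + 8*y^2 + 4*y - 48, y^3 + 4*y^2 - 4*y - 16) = y^2 + 2*y - 8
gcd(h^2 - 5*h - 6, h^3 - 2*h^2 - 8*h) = 1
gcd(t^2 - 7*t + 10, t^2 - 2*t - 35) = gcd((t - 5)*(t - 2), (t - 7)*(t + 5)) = 1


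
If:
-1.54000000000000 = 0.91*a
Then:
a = -1.69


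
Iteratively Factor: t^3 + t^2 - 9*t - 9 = (t + 3)*(t^2 - 2*t - 3) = (t - 3)*(t + 3)*(t + 1)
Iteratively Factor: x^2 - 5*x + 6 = (x - 2)*(x - 3)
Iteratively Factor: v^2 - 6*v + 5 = (v - 5)*(v - 1)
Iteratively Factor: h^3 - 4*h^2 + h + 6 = (h - 2)*(h^2 - 2*h - 3) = (h - 3)*(h - 2)*(h + 1)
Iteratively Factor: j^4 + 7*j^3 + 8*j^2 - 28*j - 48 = (j + 4)*(j^3 + 3*j^2 - 4*j - 12) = (j - 2)*(j + 4)*(j^2 + 5*j + 6) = (j - 2)*(j + 2)*(j + 4)*(j + 3)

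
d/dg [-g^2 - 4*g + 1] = -2*g - 4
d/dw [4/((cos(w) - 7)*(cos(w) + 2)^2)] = 12*(cos(w) - 4)*sin(w)/((cos(w) - 7)^2*(cos(w) + 2)^3)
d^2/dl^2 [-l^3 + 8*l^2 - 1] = 16 - 6*l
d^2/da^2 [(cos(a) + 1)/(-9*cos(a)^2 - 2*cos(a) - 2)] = 9*(34*(1 - cos(a)^2)^2 + 9*cos(a)^5 - 24*cos(a)^3 + 6*cos(a)^2 - 30)/(9*cos(a)^2 + 2*cos(a) + 2)^3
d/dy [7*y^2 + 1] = 14*y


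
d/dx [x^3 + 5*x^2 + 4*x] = 3*x^2 + 10*x + 4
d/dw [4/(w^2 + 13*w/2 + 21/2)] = 8*(-4*w - 13)/(2*w^2 + 13*w + 21)^2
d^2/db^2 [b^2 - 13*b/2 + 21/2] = 2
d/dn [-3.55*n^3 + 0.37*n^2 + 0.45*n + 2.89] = -10.65*n^2 + 0.74*n + 0.45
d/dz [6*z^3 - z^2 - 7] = 2*z*(9*z - 1)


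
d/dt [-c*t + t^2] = -c + 2*t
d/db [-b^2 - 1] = -2*b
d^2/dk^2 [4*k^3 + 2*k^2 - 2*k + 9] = 24*k + 4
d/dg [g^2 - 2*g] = 2*g - 2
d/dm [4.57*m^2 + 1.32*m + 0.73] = 9.14*m + 1.32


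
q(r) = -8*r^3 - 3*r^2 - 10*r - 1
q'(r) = -24*r^2 - 6*r - 10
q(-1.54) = 36.50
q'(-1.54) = -57.68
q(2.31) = -138.72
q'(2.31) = -151.93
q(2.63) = -193.58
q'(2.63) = -191.79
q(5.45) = -1439.64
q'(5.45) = -755.56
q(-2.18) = 89.42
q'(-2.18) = -110.98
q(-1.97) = 68.22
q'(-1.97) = -91.32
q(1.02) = -22.81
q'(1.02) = -41.09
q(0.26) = -3.94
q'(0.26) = -13.18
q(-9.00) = 5678.00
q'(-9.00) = -1900.00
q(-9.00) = 5678.00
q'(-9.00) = -1900.00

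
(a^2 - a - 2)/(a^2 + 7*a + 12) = (a^2 - a - 2)/(a^2 + 7*a + 12)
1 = 1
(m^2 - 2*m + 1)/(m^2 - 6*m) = (m^2 - 2*m + 1)/(m*(m - 6))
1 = 1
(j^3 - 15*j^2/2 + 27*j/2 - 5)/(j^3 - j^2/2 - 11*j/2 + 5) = (2*j^2 - 11*j + 5)/(2*j^2 + 3*j - 5)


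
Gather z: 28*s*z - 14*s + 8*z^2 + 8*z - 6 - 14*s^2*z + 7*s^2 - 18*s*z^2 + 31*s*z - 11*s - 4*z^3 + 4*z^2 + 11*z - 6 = 7*s^2 - 25*s - 4*z^3 + z^2*(12 - 18*s) + z*(-14*s^2 + 59*s + 19) - 12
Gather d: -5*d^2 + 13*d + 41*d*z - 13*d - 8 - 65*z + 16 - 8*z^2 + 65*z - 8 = -5*d^2 + 41*d*z - 8*z^2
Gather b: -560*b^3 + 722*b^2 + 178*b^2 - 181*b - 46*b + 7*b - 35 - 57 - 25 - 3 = -560*b^3 + 900*b^2 - 220*b - 120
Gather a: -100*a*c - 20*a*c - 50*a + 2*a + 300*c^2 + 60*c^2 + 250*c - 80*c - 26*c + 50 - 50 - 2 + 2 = a*(-120*c - 48) + 360*c^2 + 144*c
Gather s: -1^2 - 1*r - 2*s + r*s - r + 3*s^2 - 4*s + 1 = -2*r + 3*s^2 + s*(r - 6)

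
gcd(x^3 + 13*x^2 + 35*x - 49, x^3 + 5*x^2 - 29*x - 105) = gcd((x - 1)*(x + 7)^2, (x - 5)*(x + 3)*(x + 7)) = x + 7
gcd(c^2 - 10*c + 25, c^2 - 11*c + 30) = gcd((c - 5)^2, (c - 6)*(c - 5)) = c - 5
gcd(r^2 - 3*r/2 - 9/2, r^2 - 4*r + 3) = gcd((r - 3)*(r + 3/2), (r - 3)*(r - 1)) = r - 3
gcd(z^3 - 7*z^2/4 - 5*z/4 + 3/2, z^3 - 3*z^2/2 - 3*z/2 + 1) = z^2 - z - 2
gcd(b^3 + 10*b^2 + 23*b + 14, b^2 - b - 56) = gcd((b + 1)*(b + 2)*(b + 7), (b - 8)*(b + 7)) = b + 7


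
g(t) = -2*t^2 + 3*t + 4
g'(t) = 3 - 4*t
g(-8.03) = -149.05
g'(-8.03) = 35.12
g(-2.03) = -10.33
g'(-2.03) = 11.12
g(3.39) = -8.81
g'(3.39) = -10.56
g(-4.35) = -46.90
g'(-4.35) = 20.40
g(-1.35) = -3.70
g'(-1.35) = 8.40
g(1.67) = 3.43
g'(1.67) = -3.68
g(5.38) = -37.75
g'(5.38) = -18.52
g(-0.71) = 0.86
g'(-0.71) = 5.84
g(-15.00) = -491.00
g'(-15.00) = 63.00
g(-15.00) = -491.00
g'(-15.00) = 63.00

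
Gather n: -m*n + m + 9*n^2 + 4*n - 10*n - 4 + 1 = m + 9*n^2 + n*(-m - 6) - 3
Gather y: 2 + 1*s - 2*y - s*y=s + y*(-s - 2) + 2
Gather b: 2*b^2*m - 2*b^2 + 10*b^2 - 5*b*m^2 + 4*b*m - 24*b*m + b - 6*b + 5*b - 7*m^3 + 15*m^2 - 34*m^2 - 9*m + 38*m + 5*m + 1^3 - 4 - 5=b^2*(2*m + 8) + b*(-5*m^2 - 20*m) - 7*m^3 - 19*m^2 + 34*m - 8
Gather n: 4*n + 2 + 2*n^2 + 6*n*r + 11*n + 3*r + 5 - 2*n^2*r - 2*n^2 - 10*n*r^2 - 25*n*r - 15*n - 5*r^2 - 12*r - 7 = -2*n^2*r + n*(-10*r^2 - 19*r) - 5*r^2 - 9*r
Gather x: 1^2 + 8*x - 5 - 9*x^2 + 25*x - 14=-9*x^2 + 33*x - 18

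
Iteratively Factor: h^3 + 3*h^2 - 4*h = (h + 4)*(h^2 - h) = h*(h + 4)*(h - 1)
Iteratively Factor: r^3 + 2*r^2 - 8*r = (r + 4)*(r^2 - 2*r) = (r - 2)*(r + 4)*(r)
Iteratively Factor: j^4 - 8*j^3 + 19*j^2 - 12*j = (j - 1)*(j^3 - 7*j^2 + 12*j) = j*(j - 1)*(j^2 - 7*j + 12) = j*(j - 3)*(j - 1)*(j - 4)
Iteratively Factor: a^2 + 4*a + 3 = (a + 1)*(a + 3)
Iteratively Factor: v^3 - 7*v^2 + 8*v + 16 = (v + 1)*(v^2 - 8*v + 16) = (v - 4)*(v + 1)*(v - 4)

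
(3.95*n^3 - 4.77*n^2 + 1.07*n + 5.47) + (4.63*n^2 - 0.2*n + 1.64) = 3.95*n^3 - 0.14*n^2 + 0.87*n + 7.11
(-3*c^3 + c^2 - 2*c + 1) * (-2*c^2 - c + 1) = 6*c^5 + c^4 + c^2 - 3*c + 1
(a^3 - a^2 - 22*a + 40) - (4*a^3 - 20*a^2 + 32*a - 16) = -3*a^3 + 19*a^2 - 54*a + 56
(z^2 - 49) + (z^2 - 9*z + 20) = 2*z^2 - 9*z - 29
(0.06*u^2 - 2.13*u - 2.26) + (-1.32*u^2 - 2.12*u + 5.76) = -1.26*u^2 - 4.25*u + 3.5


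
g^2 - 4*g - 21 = (g - 7)*(g + 3)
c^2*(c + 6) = c^3 + 6*c^2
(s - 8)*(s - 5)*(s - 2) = s^3 - 15*s^2 + 66*s - 80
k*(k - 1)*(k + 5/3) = k^3 + 2*k^2/3 - 5*k/3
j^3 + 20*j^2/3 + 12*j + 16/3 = (j + 2/3)*(j + 2)*(j + 4)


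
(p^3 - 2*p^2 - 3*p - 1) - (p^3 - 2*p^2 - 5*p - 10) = 2*p + 9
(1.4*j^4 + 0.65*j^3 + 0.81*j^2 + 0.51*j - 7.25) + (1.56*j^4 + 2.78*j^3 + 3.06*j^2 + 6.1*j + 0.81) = 2.96*j^4 + 3.43*j^3 + 3.87*j^2 + 6.61*j - 6.44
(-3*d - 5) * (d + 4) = -3*d^2 - 17*d - 20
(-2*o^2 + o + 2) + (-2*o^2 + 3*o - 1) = -4*o^2 + 4*o + 1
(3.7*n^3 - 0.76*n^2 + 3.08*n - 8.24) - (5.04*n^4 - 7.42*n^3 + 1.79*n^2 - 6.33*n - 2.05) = -5.04*n^4 + 11.12*n^3 - 2.55*n^2 + 9.41*n - 6.19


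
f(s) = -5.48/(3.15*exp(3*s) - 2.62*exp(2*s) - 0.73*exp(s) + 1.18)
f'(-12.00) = 0.00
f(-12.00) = -4.64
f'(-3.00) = -0.20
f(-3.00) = -4.82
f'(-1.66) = -1.54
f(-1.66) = -5.66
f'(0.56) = 2.38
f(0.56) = -0.62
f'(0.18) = 11.22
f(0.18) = -2.80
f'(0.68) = 1.47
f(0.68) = -0.40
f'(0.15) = 12.55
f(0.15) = -3.16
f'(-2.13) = -0.70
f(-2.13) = -5.16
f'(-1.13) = -4.21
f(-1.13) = -7.05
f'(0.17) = 11.65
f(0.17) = -2.92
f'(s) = -5.48*(-9.45*exp(3*s) + 5.24*exp(2*s) + 0.73*exp(s))/(3.15*exp(3*s) - 2.62*exp(2*s) - 0.73*exp(s) + 1.18)^2 = (51.786*exp(2*s) - 28.7152*exp(s) - 4.0004)*exp(s)/(3.15*exp(3*s) - 2.62*exp(2*s) - 0.73*exp(s) + 1.18)^2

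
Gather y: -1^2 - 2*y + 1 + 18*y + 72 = 16*y + 72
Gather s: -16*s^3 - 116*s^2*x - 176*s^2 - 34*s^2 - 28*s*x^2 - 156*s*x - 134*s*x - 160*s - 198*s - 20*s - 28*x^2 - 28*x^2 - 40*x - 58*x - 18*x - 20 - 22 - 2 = -16*s^3 + s^2*(-116*x - 210) + s*(-28*x^2 - 290*x - 378) - 56*x^2 - 116*x - 44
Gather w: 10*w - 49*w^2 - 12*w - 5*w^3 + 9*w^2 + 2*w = -5*w^3 - 40*w^2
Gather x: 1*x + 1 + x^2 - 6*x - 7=x^2 - 5*x - 6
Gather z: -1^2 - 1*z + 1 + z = 0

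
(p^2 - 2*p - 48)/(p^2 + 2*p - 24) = (p - 8)/(p - 4)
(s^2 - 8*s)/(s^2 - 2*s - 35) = s*(8 - s)/(-s^2 + 2*s + 35)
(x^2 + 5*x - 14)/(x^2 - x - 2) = (x + 7)/(x + 1)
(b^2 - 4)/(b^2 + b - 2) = (b - 2)/(b - 1)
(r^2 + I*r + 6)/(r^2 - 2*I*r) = (r + 3*I)/r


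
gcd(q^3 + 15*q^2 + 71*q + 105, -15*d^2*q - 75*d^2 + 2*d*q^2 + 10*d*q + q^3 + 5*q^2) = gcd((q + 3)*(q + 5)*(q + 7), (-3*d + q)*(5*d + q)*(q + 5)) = q + 5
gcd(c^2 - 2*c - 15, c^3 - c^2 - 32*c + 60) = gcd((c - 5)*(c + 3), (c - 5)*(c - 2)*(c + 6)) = c - 5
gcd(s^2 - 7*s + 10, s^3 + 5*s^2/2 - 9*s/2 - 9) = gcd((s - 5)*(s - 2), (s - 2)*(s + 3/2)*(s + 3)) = s - 2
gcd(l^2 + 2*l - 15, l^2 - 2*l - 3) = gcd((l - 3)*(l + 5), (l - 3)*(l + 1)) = l - 3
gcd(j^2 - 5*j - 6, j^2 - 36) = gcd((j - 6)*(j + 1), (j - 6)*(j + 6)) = j - 6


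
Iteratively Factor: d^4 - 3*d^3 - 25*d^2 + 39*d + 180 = (d - 5)*(d^3 + 2*d^2 - 15*d - 36) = (d - 5)*(d + 3)*(d^2 - d - 12) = (d - 5)*(d + 3)^2*(d - 4)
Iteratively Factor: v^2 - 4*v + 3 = (v - 1)*(v - 3)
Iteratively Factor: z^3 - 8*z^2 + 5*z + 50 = (z - 5)*(z^2 - 3*z - 10) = (z - 5)^2*(z + 2)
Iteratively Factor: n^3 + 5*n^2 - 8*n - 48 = (n - 3)*(n^2 + 8*n + 16) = (n - 3)*(n + 4)*(n + 4)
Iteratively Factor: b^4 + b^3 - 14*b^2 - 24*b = (b + 2)*(b^3 - b^2 - 12*b) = (b - 4)*(b + 2)*(b^2 + 3*b) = (b - 4)*(b + 2)*(b + 3)*(b)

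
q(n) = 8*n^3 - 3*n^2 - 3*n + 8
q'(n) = 24*n^2 - 6*n - 3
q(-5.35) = -1286.86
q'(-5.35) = 716.04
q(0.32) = 6.99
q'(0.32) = -2.46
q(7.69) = 3445.57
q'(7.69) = 1370.13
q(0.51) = 6.75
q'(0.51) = 0.18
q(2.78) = 148.35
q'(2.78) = 165.80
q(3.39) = 275.02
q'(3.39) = 252.47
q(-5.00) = -1052.00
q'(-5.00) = 627.00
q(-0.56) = 7.33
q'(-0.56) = 7.89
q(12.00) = 13364.00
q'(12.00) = 3381.00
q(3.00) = 188.00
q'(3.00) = 195.00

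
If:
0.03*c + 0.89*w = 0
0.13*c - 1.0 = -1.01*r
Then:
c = -29.6666666666667*w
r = 3.81848184818482*w + 0.99009900990099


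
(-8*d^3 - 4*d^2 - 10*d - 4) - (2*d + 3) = -8*d^3 - 4*d^2 - 12*d - 7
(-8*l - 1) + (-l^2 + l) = -l^2 - 7*l - 1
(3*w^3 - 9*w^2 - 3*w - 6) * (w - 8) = 3*w^4 - 33*w^3 + 69*w^2 + 18*w + 48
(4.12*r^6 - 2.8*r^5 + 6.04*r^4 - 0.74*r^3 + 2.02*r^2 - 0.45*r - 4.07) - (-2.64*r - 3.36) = 4.12*r^6 - 2.8*r^5 + 6.04*r^4 - 0.74*r^3 + 2.02*r^2 + 2.19*r - 0.71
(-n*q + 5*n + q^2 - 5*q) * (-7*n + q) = 7*n^2*q - 35*n^2 - 8*n*q^2 + 40*n*q + q^3 - 5*q^2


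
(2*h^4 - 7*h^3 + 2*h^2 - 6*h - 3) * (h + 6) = 2*h^5 + 5*h^4 - 40*h^3 + 6*h^2 - 39*h - 18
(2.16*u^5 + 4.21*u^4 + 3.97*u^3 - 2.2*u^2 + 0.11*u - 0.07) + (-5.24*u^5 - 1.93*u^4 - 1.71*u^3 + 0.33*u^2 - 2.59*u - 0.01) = -3.08*u^5 + 2.28*u^4 + 2.26*u^3 - 1.87*u^2 - 2.48*u - 0.08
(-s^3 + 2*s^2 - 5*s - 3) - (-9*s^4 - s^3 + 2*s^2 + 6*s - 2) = 9*s^4 - 11*s - 1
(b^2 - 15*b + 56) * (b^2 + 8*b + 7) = b^4 - 7*b^3 - 57*b^2 + 343*b + 392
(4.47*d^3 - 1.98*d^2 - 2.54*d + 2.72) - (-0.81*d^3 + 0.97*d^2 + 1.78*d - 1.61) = 5.28*d^3 - 2.95*d^2 - 4.32*d + 4.33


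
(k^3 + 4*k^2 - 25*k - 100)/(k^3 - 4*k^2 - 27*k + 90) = (k^2 - k - 20)/(k^2 - 9*k + 18)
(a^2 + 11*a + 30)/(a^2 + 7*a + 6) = (a + 5)/(a + 1)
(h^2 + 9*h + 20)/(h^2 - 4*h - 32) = (h + 5)/(h - 8)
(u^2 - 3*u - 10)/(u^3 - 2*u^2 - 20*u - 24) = (u - 5)/(u^2 - 4*u - 12)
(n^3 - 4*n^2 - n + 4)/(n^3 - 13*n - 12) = (n - 1)/(n + 3)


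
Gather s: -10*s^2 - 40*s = -10*s^2 - 40*s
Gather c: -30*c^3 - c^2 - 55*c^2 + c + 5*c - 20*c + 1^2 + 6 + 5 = -30*c^3 - 56*c^2 - 14*c + 12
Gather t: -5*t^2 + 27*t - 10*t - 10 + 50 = -5*t^2 + 17*t + 40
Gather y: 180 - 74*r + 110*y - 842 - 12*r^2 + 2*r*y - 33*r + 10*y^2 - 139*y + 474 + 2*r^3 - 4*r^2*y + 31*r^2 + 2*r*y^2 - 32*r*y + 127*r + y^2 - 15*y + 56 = 2*r^3 + 19*r^2 + 20*r + y^2*(2*r + 11) + y*(-4*r^2 - 30*r - 44) - 132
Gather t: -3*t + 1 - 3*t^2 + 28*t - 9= -3*t^2 + 25*t - 8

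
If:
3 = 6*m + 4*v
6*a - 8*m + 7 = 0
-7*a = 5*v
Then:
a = 45/22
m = 53/22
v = -63/22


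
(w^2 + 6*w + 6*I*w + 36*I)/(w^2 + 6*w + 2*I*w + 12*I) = (w + 6*I)/(w + 2*I)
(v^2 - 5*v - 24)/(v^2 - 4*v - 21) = (v - 8)/(v - 7)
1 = 1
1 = 1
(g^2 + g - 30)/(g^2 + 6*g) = (g - 5)/g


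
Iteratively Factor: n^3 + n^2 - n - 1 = (n + 1)*(n^2 - 1) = (n - 1)*(n + 1)*(n + 1)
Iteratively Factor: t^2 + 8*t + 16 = (t + 4)*(t + 4)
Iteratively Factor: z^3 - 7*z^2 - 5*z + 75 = (z - 5)*(z^2 - 2*z - 15) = (z - 5)*(z + 3)*(z - 5)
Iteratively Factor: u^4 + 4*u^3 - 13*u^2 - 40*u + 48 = (u - 3)*(u^3 + 7*u^2 + 8*u - 16) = (u - 3)*(u + 4)*(u^2 + 3*u - 4) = (u - 3)*(u + 4)^2*(u - 1)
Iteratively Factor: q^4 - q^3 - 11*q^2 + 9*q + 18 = (q + 3)*(q^3 - 4*q^2 + q + 6) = (q - 2)*(q + 3)*(q^2 - 2*q - 3) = (q - 3)*(q - 2)*(q + 3)*(q + 1)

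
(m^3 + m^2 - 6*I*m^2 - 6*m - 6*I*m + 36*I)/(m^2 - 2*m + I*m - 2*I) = (m^2 + m*(3 - 6*I) - 18*I)/(m + I)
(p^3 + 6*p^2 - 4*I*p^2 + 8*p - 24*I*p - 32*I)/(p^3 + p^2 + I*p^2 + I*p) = (p^3 + p^2*(6 - 4*I) + 8*p*(1 - 3*I) - 32*I)/(p*(p^2 + p*(1 + I) + I))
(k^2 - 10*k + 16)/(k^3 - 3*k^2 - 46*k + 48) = (k - 2)/(k^2 + 5*k - 6)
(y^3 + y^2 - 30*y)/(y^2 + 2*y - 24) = y*(y - 5)/(y - 4)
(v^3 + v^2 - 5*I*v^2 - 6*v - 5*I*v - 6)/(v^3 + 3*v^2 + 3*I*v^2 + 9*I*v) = (v^3 + v^2*(1 - 5*I) - v*(6 + 5*I) - 6)/(v*(v^2 + 3*v*(1 + I) + 9*I))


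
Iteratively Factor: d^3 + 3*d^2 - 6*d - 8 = (d + 1)*(d^2 + 2*d - 8) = (d + 1)*(d + 4)*(d - 2)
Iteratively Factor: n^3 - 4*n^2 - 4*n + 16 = (n + 2)*(n^2 - 6*n + 8) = (n - 2)*(n + 2)*(n - 4)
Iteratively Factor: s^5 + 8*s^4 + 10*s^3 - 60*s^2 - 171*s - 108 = (s + 3)*(s^4 + 5*s^3 - 5*s^2 - 45*s - 36) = (s - 3)*(s + 3)*(s^3 + 8*s^2 + 19*s + 12) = (s - 3)*(s + 3)^2*(s^2 + 5*s + 4) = (s - 3)*(s + 3)^2*(s + 4)*(s + 1)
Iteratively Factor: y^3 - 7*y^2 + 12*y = (y)*(y^2 - 7*y + 12) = y*(y - 4)*(y - 3)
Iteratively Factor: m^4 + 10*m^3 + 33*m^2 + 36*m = (m + 4)*(m^3 + 6*m^2 + 9*m) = (m + 3)*(m + 4)*(m^2 + 3*m) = m*(m + 3)*(m + 4)*(m + 3)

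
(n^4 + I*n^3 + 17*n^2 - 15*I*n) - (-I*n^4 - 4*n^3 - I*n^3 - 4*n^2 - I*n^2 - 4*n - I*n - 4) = n^4 + I*n^4 + 4*n^3 + 2*I*n^3 + 21*n^2 + I*n^2 + 4*n - 14*I*n + 4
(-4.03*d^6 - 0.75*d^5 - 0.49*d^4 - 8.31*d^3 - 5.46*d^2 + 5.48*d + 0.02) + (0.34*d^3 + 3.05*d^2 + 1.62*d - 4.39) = -4.03*d^6 - 0.75*d^5 - 0.49*d^4 - 7.97*d^3 - 2.41*d^2 + 7.1*d - 4.37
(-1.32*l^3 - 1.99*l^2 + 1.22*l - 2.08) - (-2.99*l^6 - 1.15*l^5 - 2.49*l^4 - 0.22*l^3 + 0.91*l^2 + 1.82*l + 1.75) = 2.99*l^6 + 1.15*l^5 + 2.49*l^4 - 1.1*l^3 - 2.9*l^2 - 0.6*l - 3.83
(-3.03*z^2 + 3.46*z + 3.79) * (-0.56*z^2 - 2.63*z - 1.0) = 1.6968*z^4 + 6.0313*z^3 - 8.1922*z^2 - 13.4277*z - 3.79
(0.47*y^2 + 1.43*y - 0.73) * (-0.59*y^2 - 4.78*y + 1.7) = -0.2773*y^4 - 3.0903*y^3 - 5.6057*y^2 + 5.9204*y - 1.241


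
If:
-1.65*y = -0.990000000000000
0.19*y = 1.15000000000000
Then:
No Solution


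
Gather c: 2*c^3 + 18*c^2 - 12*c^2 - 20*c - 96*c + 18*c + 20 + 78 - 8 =2*c^3 + 6*c^2 - 98*c + 90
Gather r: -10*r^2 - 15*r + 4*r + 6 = -10*r^2 - 11*r + 6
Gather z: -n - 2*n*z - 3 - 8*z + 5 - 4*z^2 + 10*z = -n - 4*z^2 + z*(2 - 2*n) + 2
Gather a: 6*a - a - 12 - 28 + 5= 5*a - 35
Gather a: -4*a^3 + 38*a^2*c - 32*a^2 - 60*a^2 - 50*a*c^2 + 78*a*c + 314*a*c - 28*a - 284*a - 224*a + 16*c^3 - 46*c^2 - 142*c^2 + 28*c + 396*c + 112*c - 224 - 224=-4*a^3 + a^2*(38*c - 92) + a*(-50*c^2 + 392*c - 536) + 16*c^3 - 188*c^2 + 536*c - 448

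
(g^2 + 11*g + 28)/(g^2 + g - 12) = (g + 7)/(g - 3)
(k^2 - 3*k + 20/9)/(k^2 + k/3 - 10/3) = (k - 4/3)/(k + 2)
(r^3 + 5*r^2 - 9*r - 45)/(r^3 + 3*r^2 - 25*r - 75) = (r - 3)/(r - 5)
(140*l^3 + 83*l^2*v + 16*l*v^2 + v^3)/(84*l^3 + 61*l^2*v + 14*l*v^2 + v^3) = (5*l + v)/(3*l + v)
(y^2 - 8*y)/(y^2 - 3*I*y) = (y - 8)/(y - 3*I)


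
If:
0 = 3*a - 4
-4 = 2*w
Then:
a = 4/3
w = -2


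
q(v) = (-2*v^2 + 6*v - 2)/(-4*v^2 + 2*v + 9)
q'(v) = (6 - 4*v)/(-4*v^2 + 2*v + 9) + (8*v - 2)*(-2*v^2 + 6*v - 2)/(-4*v^2 + 2*v + 9)^2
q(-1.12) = -6.44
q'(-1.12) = 46.55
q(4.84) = 0.26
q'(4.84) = 0.05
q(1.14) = 0.37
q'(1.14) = 0.67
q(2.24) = -0.21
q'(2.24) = 0.96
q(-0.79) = -1.62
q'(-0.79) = 4.60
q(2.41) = -0.09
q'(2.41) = 0.55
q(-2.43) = 1.46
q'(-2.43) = 0.80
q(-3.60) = 0.99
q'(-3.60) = 0.20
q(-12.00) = 0.61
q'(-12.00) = 0.01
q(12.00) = 0.40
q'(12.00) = 0.01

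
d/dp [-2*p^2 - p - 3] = -4*p - 1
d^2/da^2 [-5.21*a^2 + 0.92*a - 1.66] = -10.4200000000000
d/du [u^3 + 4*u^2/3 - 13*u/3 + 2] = 3*u^2 + 8*u/3 - 13/3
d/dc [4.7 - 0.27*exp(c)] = -0.27*exp(c)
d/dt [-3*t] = -3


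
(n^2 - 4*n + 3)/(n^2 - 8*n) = (n^2 - 4*n + 3)/(n*(n - 8))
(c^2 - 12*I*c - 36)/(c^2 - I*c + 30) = (c - 6*I)/(c + 5*I)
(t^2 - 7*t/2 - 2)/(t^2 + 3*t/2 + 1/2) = (t - 4)/(t + 1)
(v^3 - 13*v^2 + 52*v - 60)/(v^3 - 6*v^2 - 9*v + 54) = (v^2 - 7*v + 10)/(v^2 - 9)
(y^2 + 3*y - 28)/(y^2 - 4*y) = (y + 7)/y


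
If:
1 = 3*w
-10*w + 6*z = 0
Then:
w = 1/3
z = 5/9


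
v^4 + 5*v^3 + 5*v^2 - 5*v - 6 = (v - 1)*(v + 1)*(v + 2)*(v + 3)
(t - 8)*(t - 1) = t^2 - 9*t + 8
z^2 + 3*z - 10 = (z - 2)*(z + 5)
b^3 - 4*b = b*(b - 2)*(b + 2)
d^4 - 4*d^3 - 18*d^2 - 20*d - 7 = (d - 7)*(d + 1)^3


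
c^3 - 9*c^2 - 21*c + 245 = (c - 7)^2*(c + 5)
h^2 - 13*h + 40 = (h - 8)*(h - 5)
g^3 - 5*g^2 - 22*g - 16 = (g - 8)*(g + 1)*(g + 2)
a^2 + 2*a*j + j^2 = (a + j)^2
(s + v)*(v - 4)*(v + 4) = s*v^2 - 16*s + v^3 - 16*v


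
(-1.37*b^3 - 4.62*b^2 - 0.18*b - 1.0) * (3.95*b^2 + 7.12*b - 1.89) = -5.4115*b^5 - 28.0034*b^4 - 31.0161*b^3 + 3.5002*b^2 - 6.7798*b + 1.89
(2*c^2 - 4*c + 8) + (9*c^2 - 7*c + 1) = 11*c^2 - 11*c + 9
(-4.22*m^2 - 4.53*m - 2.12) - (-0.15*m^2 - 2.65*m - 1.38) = -4.07*m^2 - 1.88*m - 0.74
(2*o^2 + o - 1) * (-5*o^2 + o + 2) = -10*o^4 - 3*o^3 + 10*o^2 + o - 2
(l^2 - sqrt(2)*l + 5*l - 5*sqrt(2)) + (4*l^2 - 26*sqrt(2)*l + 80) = 5*l^2 - 27*sqrt(2)*l + 5*l - 5*sqrt(2) + 80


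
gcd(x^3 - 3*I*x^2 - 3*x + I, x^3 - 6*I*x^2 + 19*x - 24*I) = x - I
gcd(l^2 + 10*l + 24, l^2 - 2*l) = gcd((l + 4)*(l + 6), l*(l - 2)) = 1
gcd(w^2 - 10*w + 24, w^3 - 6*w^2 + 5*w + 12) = w - 4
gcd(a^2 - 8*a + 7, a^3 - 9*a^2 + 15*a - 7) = a^2 - 8*a + 7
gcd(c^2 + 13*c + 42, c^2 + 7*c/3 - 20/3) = 1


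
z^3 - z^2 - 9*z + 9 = (z - 3)*(z - 1)*(z + 3)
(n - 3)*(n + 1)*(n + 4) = n^3 + 2*n^2 - 11*n - 12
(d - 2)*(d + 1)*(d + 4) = d^3 + 3*d^2 - 6*d - 8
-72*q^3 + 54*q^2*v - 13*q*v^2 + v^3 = (-6*q + v)*(-4*q + v)*(-3*q + v)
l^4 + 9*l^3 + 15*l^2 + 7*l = l*(l + 1)^2*(l + 7)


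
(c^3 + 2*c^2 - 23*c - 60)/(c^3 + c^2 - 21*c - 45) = (c + 4)/(c + 3)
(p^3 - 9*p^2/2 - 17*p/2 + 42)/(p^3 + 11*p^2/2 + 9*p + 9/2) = (2*p^2 - 15*p + 28)/(2*p^2 + 5*p + 3)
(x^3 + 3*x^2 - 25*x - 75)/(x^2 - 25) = x + 3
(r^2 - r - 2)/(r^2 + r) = (r - 2)/r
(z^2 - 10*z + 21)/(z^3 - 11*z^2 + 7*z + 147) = (z - 3)/(z^2 - 4*z - 21)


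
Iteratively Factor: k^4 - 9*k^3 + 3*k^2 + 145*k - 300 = (k - 3)*(k^3 - 6*k^2 - 15*k + 100) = (k - 5)*(k - 3)*(k^2 - k - 20) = (k - 5)^2*(k - 3)*(k + 4)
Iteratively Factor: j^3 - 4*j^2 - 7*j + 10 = (j - 1)*(j^2 - 3*j - 10) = (j - 5)*(j - 1)*(j + 2)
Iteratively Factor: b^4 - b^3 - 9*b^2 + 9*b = (b - 3)*(b^3 + 2*b^2 - 3*b) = (b - 3)*(b - 1)*(b^2 + 3*b) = b*(b - 3)*(b - 1)*(b + 3)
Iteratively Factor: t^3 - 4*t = (t + 2)*(t^2 - 2*t) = t*(t + 2)*(t - 2)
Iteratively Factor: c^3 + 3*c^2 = (c)*(c^2 + 3*c) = c^2*(c + 3)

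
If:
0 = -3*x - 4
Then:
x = -4/3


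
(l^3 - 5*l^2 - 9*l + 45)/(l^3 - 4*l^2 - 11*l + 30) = (l - 3)/(l - 2)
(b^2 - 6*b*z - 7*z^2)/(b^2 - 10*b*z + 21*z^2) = (-b - z)/(-b + 3*z)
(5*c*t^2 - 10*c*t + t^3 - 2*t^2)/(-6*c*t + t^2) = (-5*c*t + 10*c - t^2 + 2*t)/(6*c - t)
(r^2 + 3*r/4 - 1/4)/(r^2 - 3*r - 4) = (r - 1/4)/(r - 4)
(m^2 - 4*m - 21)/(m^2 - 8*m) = (m^2 - 4*m - 21)/(m*(m - 8))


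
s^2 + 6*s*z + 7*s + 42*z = (s + 7)*(s + 6*z)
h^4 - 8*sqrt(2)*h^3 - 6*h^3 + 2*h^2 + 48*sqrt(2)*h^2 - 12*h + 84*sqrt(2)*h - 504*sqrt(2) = (h - 6)*(h - 7*sqrt(2))*(h - 3*sqrt(2))*(h + 2*sqrt(2))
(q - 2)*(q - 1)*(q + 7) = q^3 + 4*q^2 - 19*q + 14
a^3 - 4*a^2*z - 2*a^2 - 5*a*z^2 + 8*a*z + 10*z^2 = (a - 2)*(a - 5*z)*(a + z)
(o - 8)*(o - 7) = o^2 - 15*o + 56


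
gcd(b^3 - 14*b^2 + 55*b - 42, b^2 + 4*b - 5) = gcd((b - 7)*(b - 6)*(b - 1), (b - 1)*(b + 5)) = b - 1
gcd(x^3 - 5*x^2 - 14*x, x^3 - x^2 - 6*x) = x^2 + 2*x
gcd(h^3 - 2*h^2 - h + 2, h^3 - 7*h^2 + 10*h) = h - 2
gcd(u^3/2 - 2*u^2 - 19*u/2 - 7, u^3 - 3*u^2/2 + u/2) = 1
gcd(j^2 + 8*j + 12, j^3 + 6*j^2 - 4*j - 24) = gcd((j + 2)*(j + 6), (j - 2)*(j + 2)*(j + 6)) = j^2 + 8*j + 12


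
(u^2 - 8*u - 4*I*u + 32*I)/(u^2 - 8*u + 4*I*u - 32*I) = (u - 4*I)/(u + 4*I)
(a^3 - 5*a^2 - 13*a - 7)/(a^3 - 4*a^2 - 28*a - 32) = (-a^3 + 5*a^2 + 13*a + 7)/(-a^3 + 4*a^2 + 28*a + 32)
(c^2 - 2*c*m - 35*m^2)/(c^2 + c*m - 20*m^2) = (c - 7*m)/(c - 4*m)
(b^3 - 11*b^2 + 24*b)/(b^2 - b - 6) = b*(b - 8)/(b + 2)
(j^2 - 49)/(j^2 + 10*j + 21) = (j - 7)/(j + 3)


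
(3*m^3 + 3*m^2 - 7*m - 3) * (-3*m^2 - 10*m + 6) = -9*m^5 - 39*m^4 + 9*m^3 + 97*m^2 - 12*m - 18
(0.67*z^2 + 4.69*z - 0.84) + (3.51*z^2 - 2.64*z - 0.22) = 4.18*z^2 + 2.05*z - 1.06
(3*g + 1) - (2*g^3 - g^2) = -2*g^3 + g^2 + 3*g + 1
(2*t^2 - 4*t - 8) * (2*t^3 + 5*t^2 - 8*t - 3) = 4*t^5 + 2*t^4 - 52*t^3 - 14*t^2 + 76*t + 24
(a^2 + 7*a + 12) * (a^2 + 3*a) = a^4 + 10*a^3 + 33*a^2 + 36*a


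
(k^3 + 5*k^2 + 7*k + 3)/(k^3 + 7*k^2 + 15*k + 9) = (k + 1)/(k + 3)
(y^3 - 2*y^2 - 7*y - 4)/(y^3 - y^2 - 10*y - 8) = (y + 1)/(y + 2)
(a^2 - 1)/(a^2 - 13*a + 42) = (a^2 - 1)/(a^2 - 13*a + 42)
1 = 1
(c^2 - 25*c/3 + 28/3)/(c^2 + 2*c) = (3*c^2 - 25*c + 28)/(3*c*(c + 2))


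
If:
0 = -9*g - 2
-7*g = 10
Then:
No Solution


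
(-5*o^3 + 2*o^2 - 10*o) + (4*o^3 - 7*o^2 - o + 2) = -o^3 - 5*o^2 - 11*o + 2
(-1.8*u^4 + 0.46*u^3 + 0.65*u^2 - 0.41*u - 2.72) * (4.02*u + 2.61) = -7.236*u^5 - 2.8488*u^4 + 3.8136*u^3 + 0.0483000000000002*u^2 - 12.0045*u - 7.0992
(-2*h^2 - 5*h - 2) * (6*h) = -12*h^3 - 30*h^2 - 12*h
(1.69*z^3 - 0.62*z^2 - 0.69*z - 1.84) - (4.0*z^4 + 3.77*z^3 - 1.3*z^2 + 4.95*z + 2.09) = -4.0*z^4 - 2.08*z^3 + 0.68*z^2 - 5.64*z - 3.93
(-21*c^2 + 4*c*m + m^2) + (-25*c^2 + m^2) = -46*c^2 + 4*c*m + 2*m^2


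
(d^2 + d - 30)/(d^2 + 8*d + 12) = (d - 5)/(d + 2)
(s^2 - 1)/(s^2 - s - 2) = (s - 1)/(s - 2)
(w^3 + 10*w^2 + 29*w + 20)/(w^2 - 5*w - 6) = (w^2 + 9*w + 20)/(w - 6)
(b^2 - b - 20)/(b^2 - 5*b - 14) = (-b^2 + b + 20)/(-b^2 + 5*b + 14)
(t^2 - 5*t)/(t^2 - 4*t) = (t - 5)/(t - 4)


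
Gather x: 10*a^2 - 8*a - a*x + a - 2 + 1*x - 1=10*a^2 - 7*a + x*(1 - a) - 3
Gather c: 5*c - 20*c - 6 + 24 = 18 - 15*c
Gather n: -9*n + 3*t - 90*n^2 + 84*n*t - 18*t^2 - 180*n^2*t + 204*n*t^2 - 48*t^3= n^2*(-180*t - 90) + n*(204*t^2 + 84*t - 9) - 48*t^3 - 18*t^2 + 3*t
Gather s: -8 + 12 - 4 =0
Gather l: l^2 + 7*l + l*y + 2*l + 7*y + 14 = l^2 + l*(y + 9) + 7*y + 14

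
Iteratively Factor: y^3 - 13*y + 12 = (y + 4)*(y^2 - 4*y + 3) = (y - 1)*(y + 4)*(y - 3)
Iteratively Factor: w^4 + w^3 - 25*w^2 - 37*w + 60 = (w + 3)*(w^3 - 2*w^2 - 19*w + 20) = (w - 5)*(w + 3)*(w^2 + 3*w - 4) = (w - 5)*(w - 1)*(w + 3)*(w + 4)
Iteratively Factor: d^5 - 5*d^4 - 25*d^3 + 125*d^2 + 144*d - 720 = (d - 5)*(d^4 - 25*d^2 + 144) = (d - 5)*(d - 4)*(d^3 + 4*d^2 - 9*d - 36) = (d - 5)*(d - 4)*(d - 3)*(d^2 + 7*d + 12) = (d - 5)*(d - 4)*(d - 3)*(d + 4)*(d + 3)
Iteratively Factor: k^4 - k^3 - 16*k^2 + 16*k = (k)*(k^3 - k^2 - 16*k + 16) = k*(k - 1)*(k^2 - 16) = k*(k - 1)*(k + 4)*(k - 4)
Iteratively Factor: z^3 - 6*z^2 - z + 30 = (z - 3)*(z^2 - 3*z - 10) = (z - 3)*(z + 2)*(z - 5)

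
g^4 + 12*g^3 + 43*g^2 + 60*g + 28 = (g + 1)*(g + 2)^2*(g + 7)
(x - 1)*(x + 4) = x^2 + 3*x - 4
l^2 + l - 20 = (l - 4)*(l + 5)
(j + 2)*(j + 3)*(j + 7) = j^3 + 12*j^2 + 41*j + 42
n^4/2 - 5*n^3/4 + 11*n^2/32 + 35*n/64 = n*(n/2 + 1/4)*(n - 7/4)*(n - 5/4)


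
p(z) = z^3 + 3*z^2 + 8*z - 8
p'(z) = 3*z^2 + 6*z + 8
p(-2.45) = -24.30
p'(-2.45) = 11.31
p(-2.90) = -30.36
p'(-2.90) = 15.83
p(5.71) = 321.66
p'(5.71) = 140.07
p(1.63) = 17.34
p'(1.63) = 25.75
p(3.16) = 78.79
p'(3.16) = 56.92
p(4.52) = 181.80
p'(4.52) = 96.41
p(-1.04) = -14.20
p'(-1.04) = 5.00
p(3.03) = 71.60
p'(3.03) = 53.72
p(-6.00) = -164.00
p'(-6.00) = 80.00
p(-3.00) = -32.00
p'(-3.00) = 17.00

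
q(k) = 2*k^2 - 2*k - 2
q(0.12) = -2.21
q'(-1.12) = -6.48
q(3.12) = 11.23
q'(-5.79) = -25.16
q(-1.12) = 2.75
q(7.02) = 82.52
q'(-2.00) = -10.00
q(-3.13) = 23.85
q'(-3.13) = -14.52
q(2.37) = 4.49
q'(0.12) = -1.52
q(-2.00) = 10.00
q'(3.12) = 10.48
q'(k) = 4*k - 2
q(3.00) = 10.00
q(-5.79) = 76.63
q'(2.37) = 7.48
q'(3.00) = 10.00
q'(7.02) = 26.08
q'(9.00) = 34.00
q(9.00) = 142.00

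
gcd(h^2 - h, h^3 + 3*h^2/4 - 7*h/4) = h^2 - h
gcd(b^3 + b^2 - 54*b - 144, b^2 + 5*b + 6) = b + 3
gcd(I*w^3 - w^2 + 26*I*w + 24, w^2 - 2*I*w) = 1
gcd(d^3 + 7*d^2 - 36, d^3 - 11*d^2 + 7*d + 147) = d + 3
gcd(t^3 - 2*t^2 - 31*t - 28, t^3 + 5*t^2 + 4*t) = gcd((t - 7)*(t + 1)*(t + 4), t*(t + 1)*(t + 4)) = t^2 + 5*t + 4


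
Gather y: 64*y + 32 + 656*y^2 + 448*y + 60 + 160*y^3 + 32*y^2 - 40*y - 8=160*y^3 + 688*y^2 + 472*y + 84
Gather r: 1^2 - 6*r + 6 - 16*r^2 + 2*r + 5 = -16*r^2 - 4*r + 12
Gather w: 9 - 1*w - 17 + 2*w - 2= w - 10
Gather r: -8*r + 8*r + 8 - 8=0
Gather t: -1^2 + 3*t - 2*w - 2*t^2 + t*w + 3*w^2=-2*t^2 + t*(w + 3) + 3*w^2 - 2*w - 1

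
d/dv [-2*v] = -2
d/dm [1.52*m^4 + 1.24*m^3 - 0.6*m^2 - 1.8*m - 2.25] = 6.08*m^3 + 3.72*m^2 - 1.2*m - 1.8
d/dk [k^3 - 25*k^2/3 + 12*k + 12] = 3*k^2 - 50*k/3 + 12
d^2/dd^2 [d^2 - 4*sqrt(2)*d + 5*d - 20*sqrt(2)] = 2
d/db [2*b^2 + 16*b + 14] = 4*b + 16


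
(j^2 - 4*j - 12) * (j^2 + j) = j^4 - 3*j^3 - 16*j^2 - 12*j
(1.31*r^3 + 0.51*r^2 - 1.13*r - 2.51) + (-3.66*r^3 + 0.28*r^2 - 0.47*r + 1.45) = -2.35*r^3 + 0.79*r^2 - 1.6*r - 1.06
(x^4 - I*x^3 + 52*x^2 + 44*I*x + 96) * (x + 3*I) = x^5 + 2*I*x^4 + 55*x^3 + 200*I*x^2 - 36*x + 288*I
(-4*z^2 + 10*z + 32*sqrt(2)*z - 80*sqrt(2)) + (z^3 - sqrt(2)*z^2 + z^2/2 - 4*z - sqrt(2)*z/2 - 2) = z^3 - 7*z^2/2 - sqrt(2)*z^2 + 6*z + 63*sqrt(2)*z/2 - 80*sqrt(2) - 2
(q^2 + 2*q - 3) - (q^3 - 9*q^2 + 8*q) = -q^3 + 10*q^2 - 6*q - 3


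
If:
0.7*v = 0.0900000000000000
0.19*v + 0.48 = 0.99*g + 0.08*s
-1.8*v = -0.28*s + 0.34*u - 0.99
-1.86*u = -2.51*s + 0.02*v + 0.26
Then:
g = 0.15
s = 4.51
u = 5.95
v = 0.13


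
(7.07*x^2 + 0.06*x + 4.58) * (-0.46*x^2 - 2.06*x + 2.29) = -3.2522*x^4 - 14.5918*x^3 + 13.9599*x^2 - 9.2974*x + 10.4882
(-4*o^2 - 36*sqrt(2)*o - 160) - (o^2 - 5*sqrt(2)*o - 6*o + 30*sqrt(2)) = -5*o^2 - 31*sqrt(2)*o + 6*o - 160 - 30*sqrt(2)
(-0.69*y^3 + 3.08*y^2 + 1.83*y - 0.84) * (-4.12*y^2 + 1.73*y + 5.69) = 2.8428*y^5 - 13.8833*y^4 - 6.1373*y^3 + 24.1519*y^2 + 8.9595*y - 4.7796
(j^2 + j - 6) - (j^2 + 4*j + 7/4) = -3*j - 31/4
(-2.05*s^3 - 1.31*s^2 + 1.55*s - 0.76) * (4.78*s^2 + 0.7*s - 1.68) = -9.799*s^5 - 7.6968*s^4 + 9.936*s^3 - 0.347*s^2 - 3.136*s + 1.2768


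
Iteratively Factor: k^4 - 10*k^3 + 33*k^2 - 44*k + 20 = (k - 2)*(k^3 - 8*k^2 + 17*k - 10) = (k - 5)*(k - 2)*(k^2 - 3*k + 2) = (k - 5)*(k - 2)^2*(k - 1)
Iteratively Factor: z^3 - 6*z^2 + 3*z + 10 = (z + 1)*(z^2 - 7*z + 10) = (z - 5)*(z + 1)*(z - 2)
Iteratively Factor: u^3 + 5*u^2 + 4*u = (u + 1)*(u^2 + 4*u) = u*(u + 1)*(u + 4)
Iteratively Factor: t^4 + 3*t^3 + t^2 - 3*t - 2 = (t + 2)*(t^3 + t^2 - t - 1) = (t + 1)*(t + 2)*(t^2 - 1) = (t + 1)^2*(t + 2)*(t - 1)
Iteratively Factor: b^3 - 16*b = (b - 4)*(b^2 + 4*b) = (b - 4)*(b + 4)*(b)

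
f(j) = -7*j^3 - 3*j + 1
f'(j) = -21*j^2 - 3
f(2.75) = -152.83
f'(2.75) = -161.81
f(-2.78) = 159.73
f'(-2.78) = -165.30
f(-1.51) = 29.63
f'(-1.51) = -50.88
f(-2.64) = 137.72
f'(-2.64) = -149.36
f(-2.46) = 112.59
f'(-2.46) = -130.08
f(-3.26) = 253.30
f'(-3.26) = -226.18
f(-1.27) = 19.15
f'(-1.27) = -36.87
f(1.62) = -33.62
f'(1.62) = -58.11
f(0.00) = 1.00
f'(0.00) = -3.00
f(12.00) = -12131.00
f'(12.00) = -3027.00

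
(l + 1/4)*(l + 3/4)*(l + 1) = l^3 + 2*l^2 + 19*l/16 + 3/16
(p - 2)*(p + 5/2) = p^2 + p/2 - 5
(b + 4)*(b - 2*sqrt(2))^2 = b^3 - 4*sqrt(2)*b^2 + 4*b^2 - 16*sqrt(2)*b + 8*b + 32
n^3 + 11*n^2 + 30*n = n*(n + 5)*(n + 6)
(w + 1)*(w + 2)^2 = w^3 + 5*w^2 + 8*w + 4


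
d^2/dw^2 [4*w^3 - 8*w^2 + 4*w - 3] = 24*w - 16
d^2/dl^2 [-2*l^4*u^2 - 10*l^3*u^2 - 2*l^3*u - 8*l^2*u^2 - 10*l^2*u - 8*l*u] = 4*u*(-6*l^2*u - 15*l*u - 3*l - 4*u - 5)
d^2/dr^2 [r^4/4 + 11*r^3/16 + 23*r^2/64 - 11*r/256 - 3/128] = 3*r^2 + 33*r/8 + 23/32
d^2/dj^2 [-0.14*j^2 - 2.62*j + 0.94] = -0.280000000000000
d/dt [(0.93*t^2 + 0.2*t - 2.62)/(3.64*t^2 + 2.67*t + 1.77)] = (1.7551*t^2 + 22.3658*t + 7.3494)/(13.2496*t^4 + 19.4376*t^3 + 20.0145*t^2 + 9.4518*t + 3.1329)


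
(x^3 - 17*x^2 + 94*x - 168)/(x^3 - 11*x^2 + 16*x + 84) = (x - 4)/(x + 2)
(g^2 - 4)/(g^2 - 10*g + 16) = (g + 2)/(g - 8)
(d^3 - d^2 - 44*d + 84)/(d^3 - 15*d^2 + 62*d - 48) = (d^2 + 5*d - 14)/(d^2 - 9*d + 8)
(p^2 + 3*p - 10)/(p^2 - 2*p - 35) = (p - 2)/(p - 7)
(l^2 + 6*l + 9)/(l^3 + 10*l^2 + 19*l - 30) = (l^2 + 6*l + 9)/(l^3 + 10*l^2 + 19*l - 30)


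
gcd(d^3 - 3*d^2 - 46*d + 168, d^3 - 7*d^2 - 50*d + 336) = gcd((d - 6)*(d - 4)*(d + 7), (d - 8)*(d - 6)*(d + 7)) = d^2 + d - 42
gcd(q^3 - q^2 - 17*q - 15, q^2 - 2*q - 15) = q^2 - 2*q - 15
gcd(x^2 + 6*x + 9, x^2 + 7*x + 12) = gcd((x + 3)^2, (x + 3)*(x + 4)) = x + 3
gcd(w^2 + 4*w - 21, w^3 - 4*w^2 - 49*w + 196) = w + 7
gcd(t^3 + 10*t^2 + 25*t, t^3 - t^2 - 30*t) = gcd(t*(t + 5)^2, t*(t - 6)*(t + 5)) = t^2 + 5*t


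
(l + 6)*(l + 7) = l^2 + 13*l + 42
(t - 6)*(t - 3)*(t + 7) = t^3 - 2*t^2 - 45*t + 126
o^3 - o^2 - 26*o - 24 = (o - 6)*(o + 1)*(o + 4)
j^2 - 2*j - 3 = (j - 3)*(j + 1)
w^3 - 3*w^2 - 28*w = w*(w - 7)*(w + 4)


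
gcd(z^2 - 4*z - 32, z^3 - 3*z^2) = 1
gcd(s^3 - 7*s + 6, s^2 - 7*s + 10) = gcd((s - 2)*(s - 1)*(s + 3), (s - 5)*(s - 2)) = s - 2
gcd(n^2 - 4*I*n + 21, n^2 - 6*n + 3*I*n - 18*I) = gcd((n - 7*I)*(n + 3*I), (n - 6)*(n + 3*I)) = n + 3*I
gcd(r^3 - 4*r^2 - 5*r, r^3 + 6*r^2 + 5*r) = r^2 + r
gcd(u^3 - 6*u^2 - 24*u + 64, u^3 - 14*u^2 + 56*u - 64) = u^2 - 10*u + 16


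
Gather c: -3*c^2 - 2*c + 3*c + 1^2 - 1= -3*c^2 + c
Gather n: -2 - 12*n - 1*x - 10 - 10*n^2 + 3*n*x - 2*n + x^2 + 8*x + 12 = -10*n^2 + n*(3*x - 14) + x^2 + 7*x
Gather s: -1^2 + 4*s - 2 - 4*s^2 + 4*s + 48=-4*s^2 + 8*s + 45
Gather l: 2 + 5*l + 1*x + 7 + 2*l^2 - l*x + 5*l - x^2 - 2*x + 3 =2*l^2 + l*(10 - x) - x^2 - x + 12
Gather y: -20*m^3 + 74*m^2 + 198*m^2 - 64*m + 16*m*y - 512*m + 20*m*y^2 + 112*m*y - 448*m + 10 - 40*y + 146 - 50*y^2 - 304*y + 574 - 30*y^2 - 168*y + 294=-20*m^3 + 272*m^2 - 1024*m + y^2*(20*m - 80) + y*(128*m - 512) + 1024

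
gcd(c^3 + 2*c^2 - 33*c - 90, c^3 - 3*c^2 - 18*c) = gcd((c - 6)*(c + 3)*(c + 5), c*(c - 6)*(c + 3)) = c^2 - 3*c - 18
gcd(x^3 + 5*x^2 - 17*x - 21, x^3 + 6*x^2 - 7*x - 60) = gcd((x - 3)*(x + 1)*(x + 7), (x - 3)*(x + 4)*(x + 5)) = x - 3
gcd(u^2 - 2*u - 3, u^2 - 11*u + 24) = u - 3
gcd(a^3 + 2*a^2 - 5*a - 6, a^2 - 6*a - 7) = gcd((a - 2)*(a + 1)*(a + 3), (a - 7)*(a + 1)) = a + 1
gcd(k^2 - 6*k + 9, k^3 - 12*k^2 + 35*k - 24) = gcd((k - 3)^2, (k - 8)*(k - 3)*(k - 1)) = k - 3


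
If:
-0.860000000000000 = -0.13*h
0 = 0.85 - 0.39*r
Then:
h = 6.62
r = 2.18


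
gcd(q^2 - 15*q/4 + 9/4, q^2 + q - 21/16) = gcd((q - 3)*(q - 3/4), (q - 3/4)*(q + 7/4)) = q - 3/4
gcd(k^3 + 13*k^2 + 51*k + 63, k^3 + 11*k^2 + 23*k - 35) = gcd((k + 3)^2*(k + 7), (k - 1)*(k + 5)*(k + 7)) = k + 7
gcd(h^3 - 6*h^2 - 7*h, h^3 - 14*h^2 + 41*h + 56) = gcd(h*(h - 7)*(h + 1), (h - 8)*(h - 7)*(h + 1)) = h^2 - 6*h - 7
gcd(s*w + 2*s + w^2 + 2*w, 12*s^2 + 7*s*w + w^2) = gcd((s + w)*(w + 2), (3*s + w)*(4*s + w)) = 1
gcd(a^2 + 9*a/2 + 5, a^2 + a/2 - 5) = a + 5/2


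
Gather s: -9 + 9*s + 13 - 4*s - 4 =5*s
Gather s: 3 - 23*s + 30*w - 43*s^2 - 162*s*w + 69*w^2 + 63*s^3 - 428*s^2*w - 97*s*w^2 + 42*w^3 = 63*s^3 + s^2*(-428*w - 43) + s*(-97*w^2 - 162*w - 23) + 42*w^3 + 69*w^2 + 30*w + 3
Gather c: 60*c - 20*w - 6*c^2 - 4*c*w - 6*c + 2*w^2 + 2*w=-6*c^2 + c*(54 - 4*w) + 2*w^2 - 18*w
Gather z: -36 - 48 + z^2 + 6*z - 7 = z^2 + 6*z - 91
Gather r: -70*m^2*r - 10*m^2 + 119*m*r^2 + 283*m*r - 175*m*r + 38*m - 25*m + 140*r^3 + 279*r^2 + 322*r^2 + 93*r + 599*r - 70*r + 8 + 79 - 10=-10*m^2 + 13*m + 140*r^3 + r^2*(119*m + 601) + r*(-70*m^2 + 108*m + 622) + 77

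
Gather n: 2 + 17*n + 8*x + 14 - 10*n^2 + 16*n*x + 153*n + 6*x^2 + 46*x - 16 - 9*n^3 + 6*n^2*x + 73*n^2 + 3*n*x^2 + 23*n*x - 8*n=-9*n^3 + n^2*(6*x + 63) + n*(3*x^2 + 39*x + 162) + 6*x^2 + 54*x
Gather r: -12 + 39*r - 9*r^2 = -9*r^2 + 39*r - 12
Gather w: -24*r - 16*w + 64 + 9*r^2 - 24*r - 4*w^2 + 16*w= 9*r^2 - 48*r - 4*w^2 + 64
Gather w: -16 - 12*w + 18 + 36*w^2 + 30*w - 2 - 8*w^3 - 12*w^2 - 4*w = -8*w^3 + 24*w^2 + 14*w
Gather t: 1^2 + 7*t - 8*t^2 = -8*t^2 + 7*t + 1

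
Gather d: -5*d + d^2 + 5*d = d^2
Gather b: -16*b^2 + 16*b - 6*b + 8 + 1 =-16*b^2 + 10*b + 9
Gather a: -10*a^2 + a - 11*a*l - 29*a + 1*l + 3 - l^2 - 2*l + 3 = -10*a^2 + a*(-11*l - 28) - l^2 - l + 6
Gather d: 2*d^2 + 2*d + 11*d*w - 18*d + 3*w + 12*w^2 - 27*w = 2*d^2 + d*(11*w - 16) + 12*w^2 - 24*w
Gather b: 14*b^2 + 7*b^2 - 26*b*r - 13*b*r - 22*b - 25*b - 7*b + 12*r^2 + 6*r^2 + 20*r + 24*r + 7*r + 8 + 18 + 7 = 21*b^2 + b*(-39*r - 54) + 18*r^2 + 51*r + 33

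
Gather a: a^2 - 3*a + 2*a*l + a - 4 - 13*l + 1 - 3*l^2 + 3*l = a^2 + a*(2*l - 2) - 3*l^2 - 10*l - 3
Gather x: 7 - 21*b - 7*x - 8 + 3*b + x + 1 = -18*b - 6*x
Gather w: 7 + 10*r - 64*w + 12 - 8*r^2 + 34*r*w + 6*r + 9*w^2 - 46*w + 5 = -8*r^2 + 16*r + 9*w^2 + w*(34*r - 110) + 24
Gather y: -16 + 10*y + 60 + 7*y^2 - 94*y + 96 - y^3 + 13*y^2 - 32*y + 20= -y^3 + 20*y^2 - 116*y + 160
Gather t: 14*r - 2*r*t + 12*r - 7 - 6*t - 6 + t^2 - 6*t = 26*r + t^2 + t*(-2*r - 12) - 13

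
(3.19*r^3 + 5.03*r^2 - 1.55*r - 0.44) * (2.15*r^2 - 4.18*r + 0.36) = 6.8585*r^5 - 2.5197*r^4 - 23.2095*r^3 + 7.3438*r^2 + 1.2812*r - 0.1584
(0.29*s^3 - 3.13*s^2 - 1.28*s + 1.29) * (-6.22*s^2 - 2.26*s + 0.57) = -1.8038*s^5 + 18.8132*s^4 + 15.2007*s^3 - 6.9151*s^2 - 3.645*s + 0.7353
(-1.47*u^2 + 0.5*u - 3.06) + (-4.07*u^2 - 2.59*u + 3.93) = -5.54*u^2 - 2.09*u + 0.87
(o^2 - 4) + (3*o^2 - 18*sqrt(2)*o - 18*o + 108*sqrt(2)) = 4*o^2 - 18*sqrt(2)*o - 18*o - 4 + 108*sqrt(2)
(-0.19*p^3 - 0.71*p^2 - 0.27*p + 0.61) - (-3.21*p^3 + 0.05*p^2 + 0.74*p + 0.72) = 3.02*p^3 - 0.76*p^2 - 1.01*p - 0.11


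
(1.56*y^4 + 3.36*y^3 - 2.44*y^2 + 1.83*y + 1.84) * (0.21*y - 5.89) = 0.3276*y^5 - 8.4828*y^4 - 20.3028*y^3 + 14.7559*y^2 - 10.3923*y - 10.8376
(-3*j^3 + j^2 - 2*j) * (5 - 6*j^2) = 18*j^5 - 6*j^4 - 3*j^3 + 5*j^2 - 10*j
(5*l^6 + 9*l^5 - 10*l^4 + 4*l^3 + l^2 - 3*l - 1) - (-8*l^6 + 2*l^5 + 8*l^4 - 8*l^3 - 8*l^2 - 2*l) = 13*l^6 + 7*l^5 - 18*l^4 + 12*l^3 + 9*l^2 - l - 1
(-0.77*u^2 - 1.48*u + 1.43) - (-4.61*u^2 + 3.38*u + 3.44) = 3.84*u^2 - 4.86*u - 2.01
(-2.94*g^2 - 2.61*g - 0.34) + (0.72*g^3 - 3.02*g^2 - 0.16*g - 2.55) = 0.72*g^3 - 5.96*g^2 - 2.77*g - 2.89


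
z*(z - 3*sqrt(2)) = z^2 - 3*sqrt(2)*z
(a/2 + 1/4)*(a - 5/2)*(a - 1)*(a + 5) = a^4/2 + a^3 - 57*a^2/8 + 5*a/2 + 25/8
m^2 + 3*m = m*(m + 3)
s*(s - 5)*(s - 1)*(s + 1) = s^4 - 5*s^3 - s^2 + 5*s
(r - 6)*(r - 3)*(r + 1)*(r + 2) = r^4 - 6*r^3 - 7*r^2 + 36*r + 36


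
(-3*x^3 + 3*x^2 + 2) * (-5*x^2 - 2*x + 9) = 15*x^5 - 9*x^4 - 33*x^3 + 17*x^2 - 4*x + 18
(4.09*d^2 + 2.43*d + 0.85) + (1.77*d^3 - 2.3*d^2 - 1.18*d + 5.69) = 1.77*d^3 + 1.79*d^2 + 1.25*d + 6.54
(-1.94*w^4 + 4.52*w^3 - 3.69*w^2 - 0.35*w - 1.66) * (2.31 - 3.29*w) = 6.3826*w^5 - 19.3522*w^4 + 22.5813*w^3 - 7.3724*w^2 + 4.6529*w - 3.8346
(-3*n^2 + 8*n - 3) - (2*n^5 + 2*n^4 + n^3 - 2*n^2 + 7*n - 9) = -2*n^5 - 2*n^4 - n^3 - n^2 + n + 6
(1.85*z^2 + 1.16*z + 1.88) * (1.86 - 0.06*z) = -0.111*z^3 + 3.3714*z^2 + 2.0448*z + 3.4968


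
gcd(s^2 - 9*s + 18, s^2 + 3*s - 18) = s - 3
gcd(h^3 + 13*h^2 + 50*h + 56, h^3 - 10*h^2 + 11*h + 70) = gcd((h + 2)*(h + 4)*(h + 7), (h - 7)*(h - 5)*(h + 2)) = h + 2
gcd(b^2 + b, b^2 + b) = b^2 + b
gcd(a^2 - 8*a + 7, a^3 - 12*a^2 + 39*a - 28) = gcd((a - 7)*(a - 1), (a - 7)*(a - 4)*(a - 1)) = a^2 - 8*a + 7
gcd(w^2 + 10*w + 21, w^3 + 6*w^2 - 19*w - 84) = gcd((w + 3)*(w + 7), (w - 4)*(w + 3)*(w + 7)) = w^2 + 10*w + 21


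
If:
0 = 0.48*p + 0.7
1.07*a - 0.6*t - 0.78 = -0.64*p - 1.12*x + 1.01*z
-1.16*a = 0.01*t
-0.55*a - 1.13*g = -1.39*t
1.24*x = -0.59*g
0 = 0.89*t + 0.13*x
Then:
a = 0.00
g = 0.00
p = -1.46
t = 0.00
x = 0.00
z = -1.70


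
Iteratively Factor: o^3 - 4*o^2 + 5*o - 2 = (o - 1)*(o^2 - 3*o + 2) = (o - 1)^2*(o - 2)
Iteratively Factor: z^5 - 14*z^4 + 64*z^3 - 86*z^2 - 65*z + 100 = (z - 1)*(z^4 - 13*z^3 + 51*z^2 - 35*z - 100) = (z - 4)*(z - 1)*(z^3 - 9*z^2 + 15*z + 25) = (z - 4)*(z - 1)*(z + 1)*(z^2 - 10*z + 25) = (z - 5)*(z - 4)*(z - 1)*(z + 1)*(z - 5)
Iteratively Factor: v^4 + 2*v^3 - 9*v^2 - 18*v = (v + 2)*(v^3 - 9*v) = v*(v + 2)*(v^2 - 9) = v*(v - 3)*(v + 2)*(v + 3)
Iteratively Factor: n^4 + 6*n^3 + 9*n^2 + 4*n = (n)*(n^3 + 6*n^2 + 9*n + 4) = n*(n + 1)*(n^2 + 5*n + 4) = n*(n + 1)*(n + 4)*(n + 1)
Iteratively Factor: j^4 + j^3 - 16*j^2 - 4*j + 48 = (j - 2)*(j^3 + 3*j^2 - 10*j - 24) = (j - 2)*(j + 4)*(j^2 - j - 6) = (j - 2)*(j + 2)*(j + 4)*(j - 3)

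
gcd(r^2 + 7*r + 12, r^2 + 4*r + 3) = r + 3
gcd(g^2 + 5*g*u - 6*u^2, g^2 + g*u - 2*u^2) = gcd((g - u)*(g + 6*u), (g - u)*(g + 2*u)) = -g + u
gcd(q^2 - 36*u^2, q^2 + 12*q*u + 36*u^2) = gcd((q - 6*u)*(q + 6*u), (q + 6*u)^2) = q + 6*u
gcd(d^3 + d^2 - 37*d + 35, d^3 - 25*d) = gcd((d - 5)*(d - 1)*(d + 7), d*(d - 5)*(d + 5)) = d - 5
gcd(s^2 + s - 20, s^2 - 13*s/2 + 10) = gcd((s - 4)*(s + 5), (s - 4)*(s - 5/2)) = s - 4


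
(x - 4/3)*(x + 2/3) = x^2 - 2*x/3 - 8/9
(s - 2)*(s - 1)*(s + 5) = s^3 + 2*s^2 - 13*s + 10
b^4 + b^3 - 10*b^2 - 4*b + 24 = (b - 2)^2*(b + 2)*(b + 3)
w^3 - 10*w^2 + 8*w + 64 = (w - 8)*(w - 4)*(w + 2)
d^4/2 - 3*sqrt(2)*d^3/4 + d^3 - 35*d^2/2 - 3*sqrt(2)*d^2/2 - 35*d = d*(d/2 + 1)*(d - 5*sqrt(2))*(d + 7*sqrt(2)/2)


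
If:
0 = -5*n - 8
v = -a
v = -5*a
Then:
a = 0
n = -8/5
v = 0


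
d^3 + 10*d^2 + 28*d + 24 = (d + 2)^2*(d + 6)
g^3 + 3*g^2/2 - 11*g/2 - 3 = (g - 2)*(g + 1/2)*(g + 3)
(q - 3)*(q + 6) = q^2 + 3*q - 18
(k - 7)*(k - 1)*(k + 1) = k^3 - 7*k^2 - k + 7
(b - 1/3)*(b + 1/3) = b^2 - 1/9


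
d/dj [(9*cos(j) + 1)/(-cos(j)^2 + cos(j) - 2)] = (9*sin(j)^2 - 2*cos(j) + 10)*sin(j)/(sin(j)^2 + cos(j) - 3)^2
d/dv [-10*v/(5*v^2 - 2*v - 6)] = 10*(5*v^2 + 6)/(25*v^4 - 20*v^3 - 56*v^2 + 24*v + 36)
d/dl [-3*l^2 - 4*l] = -6*l - 4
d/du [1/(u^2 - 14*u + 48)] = 2*(7 - u)/(u^2 - 14*u + 48)^2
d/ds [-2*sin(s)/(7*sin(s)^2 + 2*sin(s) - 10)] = 2*(7*sin(s)^2 + 10)*cos(s)/(7*sin(s)^2 + 2*sin(s) - 10)^2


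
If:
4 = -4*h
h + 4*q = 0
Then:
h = -1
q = 1/4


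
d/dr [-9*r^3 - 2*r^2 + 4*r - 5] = -27*r^2 - 4*r + 4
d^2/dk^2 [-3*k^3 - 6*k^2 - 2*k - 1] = -18*k - 12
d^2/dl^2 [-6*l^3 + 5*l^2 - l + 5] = 10 - 36*l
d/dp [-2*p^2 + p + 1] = 1 - 4*p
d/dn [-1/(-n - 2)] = -1/(n + 2)^2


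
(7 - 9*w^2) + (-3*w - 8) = -9*w^2 - 3*w - 1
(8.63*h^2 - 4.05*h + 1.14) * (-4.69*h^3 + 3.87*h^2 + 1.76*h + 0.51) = -40.4747*h^5 + 52.3926*h^4 - 5.8313*h^3 + 1.6851*h^2 - 0.0591000000000004*h + 0.5814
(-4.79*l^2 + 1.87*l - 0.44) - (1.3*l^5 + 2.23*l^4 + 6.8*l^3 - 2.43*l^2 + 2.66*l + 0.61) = -1.3*l^5 - 2.23*l^4 - 6.8*l^3 - 2.36*l^2 - 0.79*l - 1.05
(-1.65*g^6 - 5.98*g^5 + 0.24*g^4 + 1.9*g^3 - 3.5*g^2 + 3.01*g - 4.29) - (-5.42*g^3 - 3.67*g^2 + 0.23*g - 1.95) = -1.65*g^6 - 5.98*g^5 + 0.24*g^4 + 7.32*g^3 + 0.17*g^2 + 2.78*g - 2.34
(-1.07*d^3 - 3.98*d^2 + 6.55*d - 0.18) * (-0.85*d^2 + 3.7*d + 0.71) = 0.9095*d^5 - 0.576000000000001*d^4 - 21.0532*d^3 + 21.5622*d^2 + 3.9845*d - 0.1278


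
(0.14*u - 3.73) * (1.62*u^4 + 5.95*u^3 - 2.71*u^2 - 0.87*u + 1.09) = 0.2268*u^5 - 5.2096*u^4 - 22.5729*u^3 + 9.9865*u^2 + 3.3977*u - 4.0657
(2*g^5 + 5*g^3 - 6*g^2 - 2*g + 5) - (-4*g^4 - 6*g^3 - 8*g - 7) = 2*g^5 + 4*g^4 + 11*g^3 - 6*g^2 + 6*g + 12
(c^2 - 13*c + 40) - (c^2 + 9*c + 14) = 26 - 22*c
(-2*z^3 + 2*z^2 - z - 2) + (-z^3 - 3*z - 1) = -3*z^3 + 2*z^2 - 4*z - 3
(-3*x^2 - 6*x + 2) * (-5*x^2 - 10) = 15*x^4 + 30*x^3 + 20*x^2 + 60*x - 20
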